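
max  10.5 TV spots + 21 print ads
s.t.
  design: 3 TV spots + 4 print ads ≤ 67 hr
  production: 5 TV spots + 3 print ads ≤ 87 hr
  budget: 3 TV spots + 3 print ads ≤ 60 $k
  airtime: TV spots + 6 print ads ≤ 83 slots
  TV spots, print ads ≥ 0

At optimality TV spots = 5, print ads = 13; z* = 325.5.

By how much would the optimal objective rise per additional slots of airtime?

1.5

At the optimum: design uses 67 of 67 (binding); production uses 64 of 87 (slack = 23); budget uses 54 of 60 (slack = 6); airtime uses 83 of 83 (binding).
Slack constraints have shadow price 0 (complementary slackness).
From A_Bᵀ y = c: 3·y_design + 1·y_airtime = 10.5; 4·y_design + 6·y_airtime = 21.
→ y_design = 3 and y_airtime = 1.5.
Shadow price of airtime = 1.5.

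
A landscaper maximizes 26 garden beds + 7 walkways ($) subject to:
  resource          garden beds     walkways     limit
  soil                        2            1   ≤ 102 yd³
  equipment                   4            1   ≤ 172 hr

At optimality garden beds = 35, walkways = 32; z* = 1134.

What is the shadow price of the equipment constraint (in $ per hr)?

Check each constraint at x*: soil 102/102 (tight); equipment 172/172 (tight).
From A_Bᵀ y = c: 2·y_soil + 4·y_equipment = 26; 1·y_soil + 1·y_equipment = 7.
This yields shadow prices y_soil = 1, y_equipment = 6.
Shadow price of equipment = 6.

6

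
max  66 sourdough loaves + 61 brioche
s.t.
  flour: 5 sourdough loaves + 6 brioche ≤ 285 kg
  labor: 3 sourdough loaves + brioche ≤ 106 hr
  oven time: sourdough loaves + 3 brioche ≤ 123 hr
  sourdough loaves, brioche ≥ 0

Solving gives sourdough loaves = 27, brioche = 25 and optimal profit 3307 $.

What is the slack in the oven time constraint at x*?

oven time used = 1·27 + 3·25 = 102; slack = 123 − 102 = 21.

21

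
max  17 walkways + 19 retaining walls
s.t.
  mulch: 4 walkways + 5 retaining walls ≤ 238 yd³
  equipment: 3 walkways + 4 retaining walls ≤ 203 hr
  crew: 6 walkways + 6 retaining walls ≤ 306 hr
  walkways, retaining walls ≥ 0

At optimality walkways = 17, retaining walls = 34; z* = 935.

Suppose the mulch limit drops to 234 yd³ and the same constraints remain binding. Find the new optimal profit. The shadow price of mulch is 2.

Δb = -4, so new z* = 935 + (2)·(-4) = 935 − 8 = 927.

927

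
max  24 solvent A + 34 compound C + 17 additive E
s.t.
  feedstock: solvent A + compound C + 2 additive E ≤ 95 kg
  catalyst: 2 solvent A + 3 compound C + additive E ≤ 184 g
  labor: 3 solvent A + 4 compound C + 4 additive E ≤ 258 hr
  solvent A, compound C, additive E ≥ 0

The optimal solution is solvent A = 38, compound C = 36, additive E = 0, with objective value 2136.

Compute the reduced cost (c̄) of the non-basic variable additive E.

-5

Binding: catalyst and labor. Non-binding: feedstock (21 unused).
Since feedstock is not tight, its dual is 0.
From A_Bᵀ y = c: 2·y_catalyst + 3·y_labor = 24; 3·y_catalyst + 4·y_labor = 34.
This yields shadow prices y_catalyst = 6, y_labor = 4.
Reduced cost of additive E: c₃ − yᵀa₃ = 17 − (6·1 + 4·4) = 17 − 22 = -5.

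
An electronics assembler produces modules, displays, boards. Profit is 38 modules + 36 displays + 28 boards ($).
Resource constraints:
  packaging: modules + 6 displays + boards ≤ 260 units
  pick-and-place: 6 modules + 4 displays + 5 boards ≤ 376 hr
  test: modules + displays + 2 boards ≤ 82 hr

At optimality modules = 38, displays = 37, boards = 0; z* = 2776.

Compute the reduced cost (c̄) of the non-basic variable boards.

Binding: packaging and pick-and-place. Non-binding: test (7 unused).
Since test is not tight, its dual is 0.
The binding rows give the dual system: 1·y_packaging + 6·y_pick-and-place = 38 and 6·y_packaging + 4·y_pick-and-place = 36.
This yields shadow prices y_packaging = 2, y_pick-and-place = 6.
Reduced cost of boards: c₃ − yᵀa₃ = 28 − (2·1 + 6·5) = 28 − 32 = -4.

-4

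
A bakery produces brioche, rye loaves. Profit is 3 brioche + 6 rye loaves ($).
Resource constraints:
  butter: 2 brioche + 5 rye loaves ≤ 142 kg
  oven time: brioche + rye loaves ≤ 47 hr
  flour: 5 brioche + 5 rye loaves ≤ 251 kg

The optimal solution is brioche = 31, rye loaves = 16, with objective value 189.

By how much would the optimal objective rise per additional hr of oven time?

Binding: butter and oven time. Non-binding: flour (16 unused).
Since flour is not tight, its dual is 0.
Dual feasibility on the basic columns requires 2·y_butter + 1·y_oven time = 3, 5·y_butter + 1·y_oven time = 6.
This yields shadow prices y_butter = 1, y_oven time = 1.
Shadow price of oven time = 1.

1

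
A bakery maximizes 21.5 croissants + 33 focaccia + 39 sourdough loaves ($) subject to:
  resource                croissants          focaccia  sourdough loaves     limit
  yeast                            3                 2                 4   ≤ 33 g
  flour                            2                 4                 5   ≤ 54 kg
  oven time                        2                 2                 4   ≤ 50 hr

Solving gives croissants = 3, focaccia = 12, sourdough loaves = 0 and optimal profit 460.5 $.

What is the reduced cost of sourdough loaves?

Binding: yeast and flour. Non-binding: oven time (20 unused).
Since oven time is not tight, its dual is 0.
The binding rows give the dual system: 3·y_yeast + 2·y_flour = 21.5 and 2·y_yeast + 4·y_flour = 33.
→ y_yeast = 2.5 and y_flour = 7.
Reduced cost of sourdough loaves: c₃ − yᵀa₃ = 39 − (2.5·4 + 7·5) = 39 − 45 = -6.

-6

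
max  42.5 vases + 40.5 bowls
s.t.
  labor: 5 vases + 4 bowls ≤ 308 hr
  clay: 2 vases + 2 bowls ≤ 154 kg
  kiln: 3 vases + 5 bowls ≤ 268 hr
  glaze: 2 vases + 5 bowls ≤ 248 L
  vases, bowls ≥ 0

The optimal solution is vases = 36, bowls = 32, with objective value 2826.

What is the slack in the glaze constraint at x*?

glaze used = 2·36 + 5·32 = 232; slack = 248 − 232 = 16.

16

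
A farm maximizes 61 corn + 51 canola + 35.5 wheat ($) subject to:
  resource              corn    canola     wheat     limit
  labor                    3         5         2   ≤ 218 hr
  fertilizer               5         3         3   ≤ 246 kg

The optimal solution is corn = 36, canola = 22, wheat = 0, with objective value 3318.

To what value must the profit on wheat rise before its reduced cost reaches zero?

Both labor and fertilizer are binding at x*.
Dual feasibility on the basic columns requires 3·y_labor + 5·y_fertilizer = 61, 5·y_labor + 3·y_fertilizer = 51.
Solving: y_labor = 4.5, y_fertilizer = 9.5.
wheat enters the basis when its profit ≥ yᵀa₃ = 4.5·2 + 9.5·3 = 37.5.

37.5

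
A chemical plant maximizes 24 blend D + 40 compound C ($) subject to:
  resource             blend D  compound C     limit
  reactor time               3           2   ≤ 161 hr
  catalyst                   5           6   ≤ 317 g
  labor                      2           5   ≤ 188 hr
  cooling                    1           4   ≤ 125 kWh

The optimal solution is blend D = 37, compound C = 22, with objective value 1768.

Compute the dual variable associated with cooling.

Check each constraint at x*: reactor time 155/161 (slack 6); catalyst 317/317 (tight); labor 184/188 (slack 4); cooling 125/125 (tight).
Since reactor time, labor are not tight, their duals are 0.
The binding rows give the dual system: 5·y_catalyst + 1·y_cooling = 24 and 6·y_catalyst + 4·y_cooling = 40.
This yields shadow prices y_catalyst = 4, y_cooling = 4.
Shadow price of cooling = 4.

4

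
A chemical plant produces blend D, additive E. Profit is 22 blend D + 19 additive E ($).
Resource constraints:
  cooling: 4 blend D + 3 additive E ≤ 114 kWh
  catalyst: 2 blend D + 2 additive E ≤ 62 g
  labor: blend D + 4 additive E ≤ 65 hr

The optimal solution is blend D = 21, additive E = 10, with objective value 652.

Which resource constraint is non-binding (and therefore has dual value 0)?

labor

cooling: 114/114 (binding)
catalyst: 62/62 (binding)
labor: 61/65 (slack 4)
By complementary slackness, a constraint with positive slack has shadow price 0 → labor.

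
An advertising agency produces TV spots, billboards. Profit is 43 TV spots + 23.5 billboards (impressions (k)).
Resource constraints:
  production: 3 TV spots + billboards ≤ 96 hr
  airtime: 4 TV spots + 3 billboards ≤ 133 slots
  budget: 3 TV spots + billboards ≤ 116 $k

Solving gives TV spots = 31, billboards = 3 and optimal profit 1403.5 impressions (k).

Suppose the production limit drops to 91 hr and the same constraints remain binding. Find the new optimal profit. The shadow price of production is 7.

1368.5

Δb = -5, so new z* = 1403.5 + (7)·(-5) = 1403.5 − 35 = 1368.5.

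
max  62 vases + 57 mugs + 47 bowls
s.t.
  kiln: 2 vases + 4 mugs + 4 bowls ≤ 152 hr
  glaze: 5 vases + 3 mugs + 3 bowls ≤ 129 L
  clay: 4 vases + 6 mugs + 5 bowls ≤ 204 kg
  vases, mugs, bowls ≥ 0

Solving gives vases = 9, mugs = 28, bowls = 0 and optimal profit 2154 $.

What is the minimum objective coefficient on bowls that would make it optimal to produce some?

51.5

At the optimum: kiln uses 130 of 152 (slack = 22); glaze uses 129 of 129 (binding); clay uses 204 of 204 (binding).
Since kiln is not tight, its dual is 0.
The binding rows give the dual system: 5·y_glaze + 4·y_clay = 62 and 3·y_glaze + 6·y_clay = 57.
→ y_glaze = 8 and y_clay = 5.5.
bowls enters the basis when its profit ≥ yᵀa₃ = 8·3 + 5.5·5 = 51.5.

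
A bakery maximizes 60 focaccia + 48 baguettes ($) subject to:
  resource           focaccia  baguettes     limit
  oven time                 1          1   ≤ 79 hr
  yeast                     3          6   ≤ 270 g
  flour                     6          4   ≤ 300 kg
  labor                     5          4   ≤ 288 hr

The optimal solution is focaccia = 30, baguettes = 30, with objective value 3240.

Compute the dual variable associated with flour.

9

At the optimum: oven time uses 60 of 79 (slack = 19); yeast uses 270 of 270 (binding); flour uses 300 of 300 (binding); labor uses 270 of 288 (slack = 18).
Slack constraints have shadow price 0 (complementary slackness).
The binding rows give the dual system: 3·y_yeast + 6·y_flour = 60 and 6·y_yeast + 4·y_flour = 48.
→ y_yeast = 2 and y_flour = 9.
Shadow price of flour = 9.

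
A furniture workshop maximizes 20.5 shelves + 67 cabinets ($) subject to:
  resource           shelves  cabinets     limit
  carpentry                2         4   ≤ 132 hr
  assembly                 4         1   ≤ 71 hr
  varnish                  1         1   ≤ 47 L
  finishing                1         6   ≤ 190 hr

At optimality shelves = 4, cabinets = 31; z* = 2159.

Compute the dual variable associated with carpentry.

7

Binding: carpentry and finishing. Non-binding: assembly (24 unused), varnish (12 unused).
By complementary slackness, y = 0 for the non-binding constraints.
From A_Bᵀ y = c: 2·y_carpentry + 1·y_finishing = 20.5; 4·y_carpentry + 6·y_finishing = 67.
Solving: y_carpentry = 7, y_finishing = 6.5.
Shadow price of carpentry = 7.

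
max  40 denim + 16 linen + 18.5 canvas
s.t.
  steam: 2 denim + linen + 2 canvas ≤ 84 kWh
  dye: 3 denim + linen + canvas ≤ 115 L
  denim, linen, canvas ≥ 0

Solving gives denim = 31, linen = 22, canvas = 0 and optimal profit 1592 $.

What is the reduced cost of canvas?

Check each constraint at x*: steam 84/84 (tight); dye 115/115 (tight).
The binding rows give the dual system: 2·y_steam + 3·y_dye = 40 and 1·y_steam + 1·y_dye = 16.
This yields shadow prices y_steam = 8, y_dye = 8.
Reduced cost of canvas: c₃ − yᵀa₃ = 18.5 − (8·2 + 8·1) = 18.5 − 24 = -5.5.

-5.5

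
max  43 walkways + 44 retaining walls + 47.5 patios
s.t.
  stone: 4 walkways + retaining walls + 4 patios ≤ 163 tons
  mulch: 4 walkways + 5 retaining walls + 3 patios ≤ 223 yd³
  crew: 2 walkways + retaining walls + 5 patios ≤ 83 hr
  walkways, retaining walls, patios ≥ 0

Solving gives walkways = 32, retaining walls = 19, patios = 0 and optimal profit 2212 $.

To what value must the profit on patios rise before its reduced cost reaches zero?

Check each constraint at x*: stone 147/163 (slack 16); mulch 223/223 (tight); crew 83/83 (tight).
Since stone is not tight, its dual is 0.
The binding rows give the dual system: 4·y_mulch + 2·y_crew = 43 and 5·y_mulch + 1·y_crew = 44.
Solving: y_mulch = 7.5, y_crew = 6.5.
patios enters the basis when its profit ≥ yᵀa₃ = 7.5·3 + 6.5·5 = 55.

55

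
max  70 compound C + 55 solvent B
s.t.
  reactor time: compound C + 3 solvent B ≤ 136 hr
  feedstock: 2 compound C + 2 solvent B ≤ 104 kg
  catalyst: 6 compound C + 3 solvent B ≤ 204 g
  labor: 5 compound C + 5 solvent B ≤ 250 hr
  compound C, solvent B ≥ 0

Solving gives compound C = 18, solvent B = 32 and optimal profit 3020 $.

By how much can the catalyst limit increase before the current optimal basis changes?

Binding constraints: catalyst, labor. The basis is B = [[6,3],[5,5]] with det 15.
Per unit increase in catalyst, x* moves by d = (0.3333, -0.3333).
The basis stays optimal until solvent B reaches 0; allowable increase = 96 g.

96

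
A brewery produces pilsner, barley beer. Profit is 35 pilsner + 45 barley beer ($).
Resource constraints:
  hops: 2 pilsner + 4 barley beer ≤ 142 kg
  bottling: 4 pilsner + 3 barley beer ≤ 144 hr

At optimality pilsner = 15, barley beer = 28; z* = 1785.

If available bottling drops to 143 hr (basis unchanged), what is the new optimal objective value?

1780

At the optimum: hops uses 142 of 142 (binding); bottling uses 144 of 144 (binding).
Dual feasibility on the basic columns requires 2·y_hops + 4·y_bottling = 35, 4·y_hops + 3·y_bottling = 45.
Solving: y_hops = 7.5, y_bottling = 5.
Δz = y_bottling·Δb = 5 × (-1) = -5, so new z* = 1785 − 5 = 1780.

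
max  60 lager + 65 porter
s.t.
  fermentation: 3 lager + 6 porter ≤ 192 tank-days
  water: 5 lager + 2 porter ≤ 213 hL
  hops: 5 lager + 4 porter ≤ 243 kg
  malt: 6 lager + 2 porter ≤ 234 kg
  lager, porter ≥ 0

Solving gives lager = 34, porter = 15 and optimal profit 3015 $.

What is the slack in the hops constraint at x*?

hops used = 5·34 + 4·15 = 230; slack = 243 − 230 = 13.

13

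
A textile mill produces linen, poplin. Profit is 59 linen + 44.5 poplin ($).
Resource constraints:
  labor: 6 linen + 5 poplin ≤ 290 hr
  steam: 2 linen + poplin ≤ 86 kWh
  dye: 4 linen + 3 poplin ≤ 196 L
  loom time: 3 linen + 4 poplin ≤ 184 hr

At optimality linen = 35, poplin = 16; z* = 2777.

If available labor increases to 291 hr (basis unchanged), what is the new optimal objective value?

Check each constraint at x*: labor 290/290 (tight); steam 86/86 (tight); dye 188/196 (slack 8); loom time 169/184 (slack 15).
By complementary slackness, y = 0 for the non-binding constraints.
From A_Bᵀ y = c: 6·y_labor + 2·y_steam = 59; 5·y_labor + 1·y_steam = 44.5.
This yields shadow prices y_labor = 7.5, y_steam = 7.
Δz = y_labor·Δb = 7.5 × (1) = 7.5, so new z* = 2777 + 7.5 = 2784.5.

2784.5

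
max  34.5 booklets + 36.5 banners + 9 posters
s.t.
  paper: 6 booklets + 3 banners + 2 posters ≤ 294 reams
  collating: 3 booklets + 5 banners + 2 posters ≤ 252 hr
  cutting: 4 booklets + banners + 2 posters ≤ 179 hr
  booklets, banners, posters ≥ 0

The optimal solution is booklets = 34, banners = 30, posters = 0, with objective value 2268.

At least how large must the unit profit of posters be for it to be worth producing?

17

Check each constraint at x*: paper 294/294 (tight); collating 252/252 (tight); cutting 166/179 (slack 13).
Slack constraints have shadow price 0 (complementary slackness).
Dual feasibility on the basic columns requires 6·y_paper + 3·y_collating = 34.5, 3·y_paper + 5·y_collating = 36.5.
Solving: y_paper = 3, y_collating = 5.5.
posters enters the basis when its profit ≥ yᵀa₃ = 3·2 + 5.5·2 = 17.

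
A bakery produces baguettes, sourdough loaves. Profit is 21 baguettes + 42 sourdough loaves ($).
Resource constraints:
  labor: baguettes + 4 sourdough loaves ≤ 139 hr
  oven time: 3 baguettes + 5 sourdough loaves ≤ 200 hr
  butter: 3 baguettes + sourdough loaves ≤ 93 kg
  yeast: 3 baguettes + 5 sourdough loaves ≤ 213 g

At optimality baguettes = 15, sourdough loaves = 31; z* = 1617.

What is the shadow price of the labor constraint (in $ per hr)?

3

At the optimum: labor uses 139 of 139 (binding); oven time uses 200 of 200 (binding); butter uses 76 of 93 (slack = 17); yeast uses 200 of 213 (slack = 13).
Since butter, yeast are not tight, their duals are 0.
The binding rows give the dual system: 1·y_labor + 3·y_oven time = 21 and 4·y_labor + 5·y_oven time = 42.
This yields shadow prices y_labor = 3, y_oven time = 6.
Shadow price of labor = 3.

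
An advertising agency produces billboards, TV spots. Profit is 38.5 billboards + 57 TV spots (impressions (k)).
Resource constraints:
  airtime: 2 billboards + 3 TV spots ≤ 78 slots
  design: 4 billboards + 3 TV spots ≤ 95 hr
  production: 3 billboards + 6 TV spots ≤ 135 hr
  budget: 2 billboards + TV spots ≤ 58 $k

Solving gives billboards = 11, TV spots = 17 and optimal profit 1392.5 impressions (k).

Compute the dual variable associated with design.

Check each constraint at x*: airtime 73/78 (slack 5); design 95/95 (tight); production 135/135 (tight); budget 39/58 (slack 19).
Since airtime, budget are not tight, their duals are 0.
The binding rows give the dual system: 4·y_design + 3·y_production = 38.5 and 3·y_design + 6·y_production = 57.
This yields shadow prices y_design = 4, y_production = 7.5.
Shadow price of design = 4.

4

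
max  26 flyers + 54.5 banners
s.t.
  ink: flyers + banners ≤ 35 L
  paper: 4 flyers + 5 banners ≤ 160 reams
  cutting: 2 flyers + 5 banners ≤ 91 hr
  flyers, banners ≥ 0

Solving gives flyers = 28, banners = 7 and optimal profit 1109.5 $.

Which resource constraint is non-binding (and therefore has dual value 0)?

paper

ink: 35/35 (binding)
paper: 147/160 (slack 13)
cutting: 91/91 (binding)
By complementary slackness, a constraint with positive slack has shadow price 0 → paper.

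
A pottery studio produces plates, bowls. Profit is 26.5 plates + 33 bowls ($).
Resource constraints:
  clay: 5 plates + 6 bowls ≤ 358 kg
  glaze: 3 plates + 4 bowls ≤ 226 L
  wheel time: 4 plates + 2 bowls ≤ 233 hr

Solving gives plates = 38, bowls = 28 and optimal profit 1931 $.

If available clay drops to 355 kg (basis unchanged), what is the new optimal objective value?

1920.5

Binding: clay and glaze. Non-binding: wheel time (25 unused).
By complementary slackness, y = 0 for the non-binding constraint.
Dual feasibility on the basic columns requires 5·y_clay + 3·y_glaze = 26.5, 6·y_clay + 4·y_glaze = 33.
This yields shadow prices y_clay = 3.5, y_glaze = 3.
Δz = y_clay·Δb = 3.5 × (-3) = -10.5, so new z* = 1931 − 10.5 = 1920.5.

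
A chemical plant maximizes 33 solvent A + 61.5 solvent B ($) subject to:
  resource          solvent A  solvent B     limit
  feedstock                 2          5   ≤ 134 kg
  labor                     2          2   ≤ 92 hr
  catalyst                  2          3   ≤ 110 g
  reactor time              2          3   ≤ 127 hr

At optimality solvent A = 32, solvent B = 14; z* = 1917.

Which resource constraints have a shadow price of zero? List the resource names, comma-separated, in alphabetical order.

feedstock: 134/134 (binding)
labor: 92/92 (binding)
catalyst: 106/110 (slack 4)
reactor time: 106/127 (slack 21)
By complementary slackness, a constraint with positive slack has shadow price 0 → catalyst, reactor time.

catalyst, reactor time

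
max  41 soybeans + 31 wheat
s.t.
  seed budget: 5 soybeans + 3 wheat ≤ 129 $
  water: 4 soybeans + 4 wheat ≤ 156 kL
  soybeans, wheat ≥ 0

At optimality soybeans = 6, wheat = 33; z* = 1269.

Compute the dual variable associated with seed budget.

Check each constraint at x*: seed budget 129/129 (tight); water 156/156 (tight).
Dual feasibility on the basic columns requires 5·y_seed budget + 4·y_water = 41, 3·y_seed budget + 4·y_water = 31.
Solving: y_seed budget = 5, y_water = 4.
Shadow price of seed budget = 5.

5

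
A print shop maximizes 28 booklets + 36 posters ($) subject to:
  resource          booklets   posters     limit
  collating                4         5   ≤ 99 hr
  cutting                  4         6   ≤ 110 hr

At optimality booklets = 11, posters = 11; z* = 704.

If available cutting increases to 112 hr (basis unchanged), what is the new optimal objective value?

706

Check each constraint at x*: collating 99/99 (tight); cutting 110/110 (tight).
Dual feasibility on the basic columns requires 4·y_collating + 4·y_cutting = 28, 5·y_collating + 6·y_cutting = 36.
This yields shadow prices y_collating = 6, y_cutting = 1.
Δz = y_cutting·Δb = 1 × (2) = 2, so new z* = 704 + 2 = 706.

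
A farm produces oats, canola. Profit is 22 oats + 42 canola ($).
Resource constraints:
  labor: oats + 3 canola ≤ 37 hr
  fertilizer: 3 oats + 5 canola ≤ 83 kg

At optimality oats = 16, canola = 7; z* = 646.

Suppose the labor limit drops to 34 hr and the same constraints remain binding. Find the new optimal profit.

At the optimum: labor uses 37 of 37 (binding); fertilizer uses 83 of 83 (binding).
The binding rows give the dual system: 1·y_labor + 3·y_fertilizer = 22 and 3·y_labor + 5·y_fertilizer = 42.
This yields shadow prices y_labor = 4, y_fertilizer = 6.
Δz = y_labor·Δb = 4 × (-3) = -12, so new z* = 646 − 12 = 634.

634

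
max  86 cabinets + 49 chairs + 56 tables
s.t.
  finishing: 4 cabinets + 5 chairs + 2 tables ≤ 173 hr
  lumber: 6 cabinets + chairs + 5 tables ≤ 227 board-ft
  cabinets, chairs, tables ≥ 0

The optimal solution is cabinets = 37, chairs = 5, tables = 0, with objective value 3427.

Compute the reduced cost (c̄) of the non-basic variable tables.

At the optimum: finishing uses 173 of 173 (binding); lumber uses 227 of 227 (binding).
Dual feasibility on the basic columns requires 4·y_finishing + 6·y_lumber = 86, 5·y_finishing + 1·y_lumber = 49.
→ y_finishing = 8 and y_lumber = 9.
Reduced cost of tables: c₃ − yᵀa₃ = 56 − (8·2 + 9·5) = 56 − 61 = -5.

-5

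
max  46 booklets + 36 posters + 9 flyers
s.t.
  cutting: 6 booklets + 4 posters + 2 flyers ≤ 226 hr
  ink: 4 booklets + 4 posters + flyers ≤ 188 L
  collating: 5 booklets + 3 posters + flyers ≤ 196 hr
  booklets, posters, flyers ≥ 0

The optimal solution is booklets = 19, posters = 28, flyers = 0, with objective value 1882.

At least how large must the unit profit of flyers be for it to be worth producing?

14

Binding: cutting and ink. Non-binding: collating (17 unused).
Slack constraints have shadow price 0 (complementary slackness).
From A_Bᵀ y = c: 6·y_cutting + 4·y_ink = 46; 4·y_cutting + 4·y_ink = 36.
→ y_cutting = 5 and y_ink = 4.
flyers enters the basis when its profit ≥ yᵀa₃ = 5·2 + 4·1 = 14.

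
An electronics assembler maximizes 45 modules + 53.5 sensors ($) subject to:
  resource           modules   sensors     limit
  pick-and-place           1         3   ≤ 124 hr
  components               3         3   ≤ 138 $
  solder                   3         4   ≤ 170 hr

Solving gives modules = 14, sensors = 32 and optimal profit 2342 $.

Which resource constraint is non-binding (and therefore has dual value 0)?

pick-and-place

pick-and-place: 110/124 (slack 14)
components: 138/138 (binding)
solder: 170/170 (binding)
By complementary slackness, a constraint with positive slack has shadow price 0 → pick-and-place.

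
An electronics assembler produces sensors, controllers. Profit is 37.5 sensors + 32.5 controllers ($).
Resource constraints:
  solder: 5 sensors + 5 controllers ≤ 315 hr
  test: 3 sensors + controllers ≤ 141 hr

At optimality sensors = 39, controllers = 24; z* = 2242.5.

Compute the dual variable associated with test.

2.5

Check each constraint at x*: solder 315/315 (tight); test 141/141 (tight).
From A_Bᵀ y = c: 5·y_solder + 3·y_test = 37.5; 5·y_solder + 1·y_test = 32.5.
Solving: y_solder = 6, y_test = 2.5.
Shadow price of test = 2.5.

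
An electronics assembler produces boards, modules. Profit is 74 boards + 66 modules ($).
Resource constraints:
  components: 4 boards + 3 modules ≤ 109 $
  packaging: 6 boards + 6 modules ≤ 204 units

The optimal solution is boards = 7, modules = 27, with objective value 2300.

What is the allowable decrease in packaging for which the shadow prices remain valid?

40.5

Binding constraints: components, packaging. The basis is B = [[4,3],[6,6]] with det 6.
Per unit decrease in packaging, x* moves by d = (0.5, -0.6667).
The basis stays optimal until modules reaches 0; allowable decrease = 40.5 units.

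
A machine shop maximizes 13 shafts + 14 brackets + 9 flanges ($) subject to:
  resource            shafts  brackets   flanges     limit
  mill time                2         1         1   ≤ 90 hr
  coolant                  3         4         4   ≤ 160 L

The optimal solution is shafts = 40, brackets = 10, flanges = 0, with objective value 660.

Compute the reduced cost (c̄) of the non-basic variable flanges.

-5

At the optimum: mill time uses 90 of 90 (binding); coolant uses 160 of 160 (binding).
Dual feasibility on the basic columns requires 2·y_mill time + 3·y_coolant = 13, 1·y_mill time + 4·y_coolant = 14.
This yields shadow prices y_mill time = 2, y_coolant = 3.
Reduced cost of flanges: c₃ − yᵀa₃ = 9 − (2·1 + 3·4) = 9 − 14 = -5.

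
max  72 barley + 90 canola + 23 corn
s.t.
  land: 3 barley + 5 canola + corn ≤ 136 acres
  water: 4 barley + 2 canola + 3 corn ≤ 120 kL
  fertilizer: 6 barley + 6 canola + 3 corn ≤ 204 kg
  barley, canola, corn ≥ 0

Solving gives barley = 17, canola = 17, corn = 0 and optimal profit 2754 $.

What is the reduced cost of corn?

-8.5

Check each constraint at x*: land 136/136 (tight); water 102/120 (slack 18); fertilizer 204/204 (tight).
By complementary slackness, y = 0 for the non-binding constraint.
Dual feasibility on the basic columns requires 3·y_land + 6·y_fertilizer = 72, 5·y_land + 6·y_fertilizer = 90.
Solving: y_land = 9, y_fertilizer = 7.5.
Reduced cost of corn: c₃ − yᵀa₃ = 23 − (9·1 + 7.5·3) = 23 − 31.5 = -8.5.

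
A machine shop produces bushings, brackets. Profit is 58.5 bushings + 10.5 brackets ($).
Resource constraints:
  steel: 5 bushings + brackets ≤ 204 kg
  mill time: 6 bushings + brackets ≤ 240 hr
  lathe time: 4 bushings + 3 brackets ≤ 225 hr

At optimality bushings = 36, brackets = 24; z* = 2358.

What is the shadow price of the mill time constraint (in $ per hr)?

6

Check each constraint at x*: steel 204/204 (tight); mill time 240/240 (tight); lathe time 216/225 (slack 9).
By complementary slackness, y = 0 for the non-binding constraint.
The binding rows give the dual system: 5·y_steel + 6·y_mill time = 58.5 and 1·y_steel + 1·y_mill time = 10.5.
→ y_steel = 4.5 and y_mill time = 6.
Shadow price of mill time = 6.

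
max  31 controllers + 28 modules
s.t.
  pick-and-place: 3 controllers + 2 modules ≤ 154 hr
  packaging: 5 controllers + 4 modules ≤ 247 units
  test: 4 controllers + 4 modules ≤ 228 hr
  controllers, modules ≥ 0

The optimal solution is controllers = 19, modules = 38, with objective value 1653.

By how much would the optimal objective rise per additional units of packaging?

3

Binding: packaging and test. Non-binding: pick-and-place (21 unused).
Slack constraints have shadow price 0 (complementary slackness).
From A_Bᵀ y = c: 5·y_packaging + 4·y_test = 31; 4·y_packaging + 4·y_test = 28.
This yields shadow prices y_packaging = 3, y_test = 4.
Shadow price of packaging = 3.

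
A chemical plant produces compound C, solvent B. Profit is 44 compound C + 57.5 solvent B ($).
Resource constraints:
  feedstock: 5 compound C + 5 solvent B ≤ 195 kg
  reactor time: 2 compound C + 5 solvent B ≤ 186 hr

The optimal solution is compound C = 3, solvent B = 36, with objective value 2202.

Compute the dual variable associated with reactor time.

At the optimum: feedstock uses 195 of 195 (binding); reactor time uses 186 of 186 (binding).
The binding rows give the dual system: 5·y_feedstock + 2·y_reactor time = 44 and 5·y_feedstock + 5·y_reactor time = 57.5.
→ y_feedstock = 7 and y_reactor time = 4.5.
Shadow price of reactor time = 4.5.

4.5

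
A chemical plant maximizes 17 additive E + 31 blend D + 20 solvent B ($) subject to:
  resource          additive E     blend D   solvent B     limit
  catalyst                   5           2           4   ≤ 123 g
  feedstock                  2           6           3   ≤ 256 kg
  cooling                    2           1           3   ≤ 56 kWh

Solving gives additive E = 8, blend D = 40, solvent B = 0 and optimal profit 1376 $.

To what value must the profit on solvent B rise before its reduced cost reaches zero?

At the optimum: catalyst uses 120 of 123 (slack = 3); feedstock uses 256 of 256 (binding); cooling uses 56 of 56 (binding).
By complementary slackness, y = 0 for the non-binding constraint.
Dual feasibility on the basic columns requires 2·y_feedstock + 2·y_cooling = 17, 6·y_feedstock + 1·y_cooling = 31.
This yields shadow prices y_feedstock = 4.5, y_cooling = 4.
solvent B enters the basis when its profit ≥ yᵀa₃ = 4.5·3 + 4·3 = 25.5.

25.5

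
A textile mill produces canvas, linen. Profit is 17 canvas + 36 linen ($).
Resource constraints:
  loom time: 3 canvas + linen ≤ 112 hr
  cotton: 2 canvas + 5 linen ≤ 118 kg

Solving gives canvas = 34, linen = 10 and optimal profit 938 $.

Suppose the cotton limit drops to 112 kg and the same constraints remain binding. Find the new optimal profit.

At the optimum: loom time uses 112 of 112 (binding); cotton uses 118 of 118 (binding).
From A_Bᵀ y = c: 3·y_loom time + 2·y_cotton = 17; 1·y_loom time + 5·y_cotton = 36.
→ y_loom time = 1 and y_cotton = 7.
Δz = y_cotton·Δb = 7 × (-6) = -42, so new z* = 938 − 42 = 896.

896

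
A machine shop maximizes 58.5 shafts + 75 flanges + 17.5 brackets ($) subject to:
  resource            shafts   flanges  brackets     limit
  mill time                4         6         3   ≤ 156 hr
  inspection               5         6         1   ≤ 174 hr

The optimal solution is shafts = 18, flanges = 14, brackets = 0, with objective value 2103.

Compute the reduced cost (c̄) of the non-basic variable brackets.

Check each constraint at x*: mill time 156/156 (tight); inspection 174/174 (tight).
From A_Bᵀ y = c: 4·y_mill time + 5·y_inspection = 58.5; 6·y_mill time + 6·y_inspection = 75.
This yields shadow prices y_mill time = 4, y_inspection = 8.5.
Reduced cost of brackets: c₃ − yᵀa₃ = 17.5 − (4·3 + 8.5·1) = 17.5 − 20.5 = -3.

-3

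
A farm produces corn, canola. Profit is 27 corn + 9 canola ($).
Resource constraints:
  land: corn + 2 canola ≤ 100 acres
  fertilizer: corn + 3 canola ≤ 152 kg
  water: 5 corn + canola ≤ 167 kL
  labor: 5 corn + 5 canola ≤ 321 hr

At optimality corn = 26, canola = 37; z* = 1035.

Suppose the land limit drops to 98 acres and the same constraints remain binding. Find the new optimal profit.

Check each constraint at x*: land 100/100 (tight); fertilizer 137/152 (slack 15); water 167/167 (tight); labor 315/321 (slack 6).
By complementary slackness, y = 0 for the non-binding constraints.
The binding rows give the dual system: 1·y_land + 5·y_water = 27 and 2·y_land + 1·y_water = 9.
This yields shadow prices y_land = 2, y_water = 5.
Δz = y_land·Δb = 2 × (-2) = -4, so new z* = 1035 − 4 = 1031.

1031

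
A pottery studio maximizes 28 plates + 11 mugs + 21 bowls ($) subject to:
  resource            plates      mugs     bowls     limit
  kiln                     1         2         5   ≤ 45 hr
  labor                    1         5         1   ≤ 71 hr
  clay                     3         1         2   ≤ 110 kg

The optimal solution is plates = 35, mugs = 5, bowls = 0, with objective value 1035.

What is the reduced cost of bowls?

-2

At the optimum: kiln uses 45 of 45 (binding); labor uses 60 of 71 (slack = 11); clay uses 110 of 110 (binding).
Since labor is not tight, its dual is 0.
From A_Bᵀ y = c: 1·y_kiln + 3·y_clay = 28; 2·y_kiln + 1·y_clay = 11.
Solving: y_kiln = 1, y_clay = 9.
Reduced cost of bowls: c₃ − yᵀa₃ = 21 − (1·5 + 9·2) = 21 − 23 = -2.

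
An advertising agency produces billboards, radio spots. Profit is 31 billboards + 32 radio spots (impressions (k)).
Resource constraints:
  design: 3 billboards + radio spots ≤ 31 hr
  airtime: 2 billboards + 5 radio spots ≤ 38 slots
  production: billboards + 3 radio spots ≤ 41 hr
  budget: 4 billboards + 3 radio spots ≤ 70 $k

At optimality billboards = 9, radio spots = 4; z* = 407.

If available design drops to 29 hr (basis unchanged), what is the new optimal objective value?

393

At the optimum: design uses 31 of 31 (binding); airtime uses 38 of 38 (binding); production uses 21 of 41 (slack = 20); budget uses 48 of 70 (slack = 22).
By complementary slackness, y = 0 for the non-binding constraints.
From A_Bᵀ y = c: 3·y_design + 2·y_airtime = 31; 1·y_design + 5·y_airtime = 32.
This yields shadow prices y_design = 7, y_airtime = 5.
Δz = y_design·Δb = 7 × (-2) = -14, so new z* = 407 − 14 = 393.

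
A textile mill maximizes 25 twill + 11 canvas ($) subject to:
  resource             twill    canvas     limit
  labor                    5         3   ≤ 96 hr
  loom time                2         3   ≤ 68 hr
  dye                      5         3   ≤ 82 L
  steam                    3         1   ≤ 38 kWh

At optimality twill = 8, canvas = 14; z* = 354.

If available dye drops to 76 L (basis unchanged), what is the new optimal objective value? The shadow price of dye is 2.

342

Δb = -6, so new z* = 354 + (2)·(-6) = 354 − 12 = 342.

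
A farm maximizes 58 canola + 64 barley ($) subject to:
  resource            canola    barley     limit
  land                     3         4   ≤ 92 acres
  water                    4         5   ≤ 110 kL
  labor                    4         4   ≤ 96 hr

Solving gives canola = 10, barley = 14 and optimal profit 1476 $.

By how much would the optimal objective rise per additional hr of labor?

8.5

Check each constraint at x*: land 86/92 (slack 6); water 110/110 (tight); labor 96/96 (tight).
By complementary slackness, y = 0 for the non-binding constraint.
Dual feasibility on the basic columns requires 4·y_water + 4·y_labor = 58, 5·y_water + 4·y_labor = 64.
→ y_water = 6 and y_labor = 8.5.
Shadow price of labor = 8.5.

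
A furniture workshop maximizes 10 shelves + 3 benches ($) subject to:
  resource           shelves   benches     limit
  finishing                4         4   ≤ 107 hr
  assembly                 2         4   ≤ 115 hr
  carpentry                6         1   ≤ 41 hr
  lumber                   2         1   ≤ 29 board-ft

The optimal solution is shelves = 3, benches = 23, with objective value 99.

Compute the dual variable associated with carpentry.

1

At the optimum: finishing uses 104 of 107 (slack = 3); assembly uses 98 of 115 (slack = 17); carpentry uses 41 of 41 (binding); lumber uses 29 of 29 (binding).
Slack constraints have shadow price 0 (complementary slackness).
The binding rows give the dual system: 6·y_carpentry + 2·y_lumber = 10 and 1·y_carpentry + 1·y_lumber = 3.
This yields shadow prices y_carpentry = 1, y_lumber = 2.
Shadow price of carpentry = 1.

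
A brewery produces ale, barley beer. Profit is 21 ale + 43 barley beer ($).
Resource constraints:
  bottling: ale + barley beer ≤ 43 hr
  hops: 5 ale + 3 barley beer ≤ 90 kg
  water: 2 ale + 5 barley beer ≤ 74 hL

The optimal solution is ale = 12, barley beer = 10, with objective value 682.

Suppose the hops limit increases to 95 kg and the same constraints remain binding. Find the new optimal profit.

687

Binding: hops and water. Non-binding: bottling (21 unused).
By complementary slackness, y = 0 for the non-binding constraint.
The binding rows give the dual system: 5·y_hops + 2·y_water = 21 and 3·y_hops + 5·y_water = 43.
This yields shadow prices y_hops = 1, y_water = 8.
Δz = y_hops·Δb = 1 × (5) = 5, so new z* = 682 + 5 = 687.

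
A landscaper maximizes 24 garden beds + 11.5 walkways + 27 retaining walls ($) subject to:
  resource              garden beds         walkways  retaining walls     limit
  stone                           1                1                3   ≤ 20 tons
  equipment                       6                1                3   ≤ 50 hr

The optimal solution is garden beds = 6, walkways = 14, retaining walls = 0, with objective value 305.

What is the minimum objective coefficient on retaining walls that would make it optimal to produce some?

34.5

Check each constraint at x*: stone 20/20 (tight); equipment 50/50 (tight).
Dual feasibility on the basic columns requires 1·y_stone + 6·y_equipment = 24, 1·y_stone + 1·y_equipment = 11.5.
This yields shadow prices y_stone = 9, y_equipment = 2.5.
retaining walls enters the basis when its profit ≥ yᵀa₃ = 9·3 + 2.5·3 = 34.5.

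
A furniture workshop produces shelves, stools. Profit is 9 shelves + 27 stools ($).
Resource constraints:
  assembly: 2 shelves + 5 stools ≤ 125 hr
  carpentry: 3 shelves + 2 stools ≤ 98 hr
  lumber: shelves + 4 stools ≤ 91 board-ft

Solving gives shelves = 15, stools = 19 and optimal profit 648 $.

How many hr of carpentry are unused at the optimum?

15

carpentry used = 3·15 + 2·19 = 83; slack = 98 − 83 = 15.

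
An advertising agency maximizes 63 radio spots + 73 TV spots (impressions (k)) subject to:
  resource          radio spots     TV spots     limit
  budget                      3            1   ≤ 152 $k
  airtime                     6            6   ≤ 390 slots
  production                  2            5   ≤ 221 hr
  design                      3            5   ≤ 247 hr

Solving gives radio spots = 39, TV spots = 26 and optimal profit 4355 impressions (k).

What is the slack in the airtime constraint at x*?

0

airtime used = 6·39 + 6·26 = 390; slack = 390 − 390 = 0.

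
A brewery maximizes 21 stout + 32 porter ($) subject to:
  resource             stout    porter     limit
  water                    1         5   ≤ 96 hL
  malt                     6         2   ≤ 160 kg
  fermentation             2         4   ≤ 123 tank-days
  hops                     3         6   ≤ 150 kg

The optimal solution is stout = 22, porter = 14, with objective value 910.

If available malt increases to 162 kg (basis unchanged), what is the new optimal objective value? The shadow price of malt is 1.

912

Δb = 2, so new z* = 910 + (1)·(2) = 910 + 2 = 912.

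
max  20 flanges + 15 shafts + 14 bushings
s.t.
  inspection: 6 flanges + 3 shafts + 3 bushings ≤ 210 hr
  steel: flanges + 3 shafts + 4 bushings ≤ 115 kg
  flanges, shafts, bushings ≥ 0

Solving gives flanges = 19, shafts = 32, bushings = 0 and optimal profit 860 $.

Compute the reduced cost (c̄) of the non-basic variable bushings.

-3

Check each constraint at x*: inspection 210/210 (tight); steel 115/115 (tight).
From A_Bᵀ y = c: 6·y_inspection + 1·y_steel = 20; 3·y_inspection + 3·y_steel = 15.
This yields shadow prices y_inspection = 3, y_steel = 2.
Reduced cost of bushings: c₃ − yᵀa₃ = 14 − (3·3 + 2·4) = 14 − 17 = -3.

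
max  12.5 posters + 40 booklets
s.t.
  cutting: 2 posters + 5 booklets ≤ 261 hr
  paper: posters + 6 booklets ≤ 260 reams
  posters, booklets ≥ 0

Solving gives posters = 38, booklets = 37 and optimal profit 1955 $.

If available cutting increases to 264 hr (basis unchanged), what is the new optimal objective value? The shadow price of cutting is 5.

1970

Δb = 3, so new z* = 1955 + (5)·(3) = 1955 + 15 = 1970.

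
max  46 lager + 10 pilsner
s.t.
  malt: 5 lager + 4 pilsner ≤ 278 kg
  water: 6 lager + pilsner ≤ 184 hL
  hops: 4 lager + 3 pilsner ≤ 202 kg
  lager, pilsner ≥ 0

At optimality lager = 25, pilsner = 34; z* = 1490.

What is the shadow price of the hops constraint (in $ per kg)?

Binding: water and hops. Non-binding: malt (17 unused).
By complementary slackness, y = 0 for the non-binding constraint.
Dual feasibility on the basic columns requires 6·y_water + 4·y_hops = 46, 1·y_water + 3·y_hops = 10.
→ y_water = 7 and y_hops = 1.
Shadow price of hops = 1.

1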